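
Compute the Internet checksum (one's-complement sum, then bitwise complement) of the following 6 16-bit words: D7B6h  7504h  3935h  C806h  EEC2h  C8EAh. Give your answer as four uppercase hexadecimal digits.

FA5A

One's-complement addition (fold any carry out of bit 15 back into bit 0):
  0xD7B6 + 0x7504 = 0x14CBA → wrap carry → 0x4CBB
  0x4CBB + 0x3935 = 0x085F0
  0x85F0 + 0xC806 = 0x14DF6 → wrap carry → 0x4DF7
  0x4DF7 + 0xEEC2 = 0x13CB9 → wrap carry → 0x3CBA
  0x3CBA + 0xC8EA = 0x105A4 → wrap carry → 0x05A5
One's-complement sum = 0x05A5.
Checksum = ~0x05A5 & 0xFFFF = 0xFA5A.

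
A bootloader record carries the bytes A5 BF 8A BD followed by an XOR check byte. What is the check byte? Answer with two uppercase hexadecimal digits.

XOR the bytes together:
  start with 0xA5
  0xA5 ⊕ 0xBF = 0x1A
  0x1A ⊕ 0x8A = 0x90
  0x90 ⊕ 0xBD = 0x2D

2D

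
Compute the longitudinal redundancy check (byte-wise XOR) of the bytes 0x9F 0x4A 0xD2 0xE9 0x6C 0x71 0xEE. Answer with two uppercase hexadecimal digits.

1D

XOR the bytes together:
  start with 0x9F
  0x9F ⊕ 0x4A = 0xD5
  0xD5 ⊕ 0xD2 = 0x07
  0x07 ⊕ 0xE9 = 0xEE
  0xEE ⊕ 0x6C = 0x82
  0x82 ⊕ 0x71 = 0xF3
  0xF3 ⊕ 0xEE = 0x1D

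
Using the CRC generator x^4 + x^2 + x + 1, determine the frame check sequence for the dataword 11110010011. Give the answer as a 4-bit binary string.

1000

Append 4 zeros: 111100100110000. Divide by 10111 (XOR where the leading bit is 1):
  pos 0: 11110 XOR 10111 = 01001
  pos 1: 10010 XOR 10111 = 00101
  pos 3: 10110 XOR 10111 = 00001
  pos 7: 10110 XOR 10111 = 00001
Remainder (last 4 bits) = 1000. This is the CRC / FCS.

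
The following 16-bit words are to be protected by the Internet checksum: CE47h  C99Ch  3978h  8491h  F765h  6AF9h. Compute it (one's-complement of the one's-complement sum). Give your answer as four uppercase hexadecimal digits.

One's-complement addition (fold any carry out of bit 15 back into bit 0):
  0xCE47 + 0xC99C = 0x197E3 → wrap carry → 0x97E4
  0x97E4 + 0x3978 = 0x0D15C
  0xD15C + 0x8491 = 0x155ED → wrap carry → 0x55EE
  0x55EE + 0xF765 = 0x14D53 → wrap carry → 0x4D54
  0x4D54 + 0x6AF9 = 0x0B84D
One's-complement sum = 0xB84D.
Checksum = ~0xB84D & 0xFFFF = 0x47B2.

47B2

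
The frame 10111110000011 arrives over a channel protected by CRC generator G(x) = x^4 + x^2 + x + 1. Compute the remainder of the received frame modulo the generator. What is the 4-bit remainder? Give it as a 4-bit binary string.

0000

Modulo-2 division of 10111110000011 by 10111:
  pos 0: 10111 XOR 10111 = 00000
  pos 5: 11000 XOR 10111 = 01111
  pos 6: 11110 XOR 10111 = 01001
  pos 7: 10010 XOR 10111 = 00101
  pos 9: 10111 XOR 10111 = 00000
Remainder = 0000 (zero — the frame passes the CRC check).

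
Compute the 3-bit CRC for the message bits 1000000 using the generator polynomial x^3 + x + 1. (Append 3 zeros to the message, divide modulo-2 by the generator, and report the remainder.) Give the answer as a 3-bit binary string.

100

Append 3 zeros: 1000000000. Divide by 1011 (XOR where the leading bit is 1):
  pos 0: 1000 XOR 1011 = 0011
  pos 2: 1100 XOR 1011 = 0111
  pos 3: 1110 XOR 1011 = 0101
  pos 4: 1010 XOR 1011 = 0001
Remainder (last 3 bits) = 100. This is the CRC / FCS.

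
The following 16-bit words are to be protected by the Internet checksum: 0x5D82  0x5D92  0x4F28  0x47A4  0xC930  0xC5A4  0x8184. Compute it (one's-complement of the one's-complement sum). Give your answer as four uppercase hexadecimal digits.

One's-complement addition (fold any carry out of bit 15 back into bit 0):
  0x5D82 + 0x5D92 = 0x0BB14
  0xBB14 + 0x4F28 = 0x10A3C → wrap carry → 0x0A3D
  0x0A3D + 0x47A4 = 0x051E1
  0x51E1 + 0xC930 = 0x11B11 → wrap carry → 0x1B12
  0x1B12 + 0xC5A4 = 0x0E0B6
  0xE0B6 + 0x8184 = 0x1623A → wrap carry → 0x623B
One's-complement sum = 0x623B.
Checksum = ~0x623B & 0xFFFF = 0x9DC4.

9DC4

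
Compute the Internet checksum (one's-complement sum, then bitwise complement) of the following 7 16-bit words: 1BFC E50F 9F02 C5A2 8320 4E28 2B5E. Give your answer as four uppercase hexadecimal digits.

One's-complement addition (fold any carry out of bit 15 back into bit 0):
  0x1BFC + 0xE50F = 0x1010B → wrap carry → 0x010C
  0x010C + 0x9F02 = 0x0A00E
  0xA00E + 0xC5A2 = 0x165B0 → wrap carry → 0x65B1
  0x65B1 + 0x8320 = 0x0E8D1
  0xE8D1 + 0x4E28 = 0x136F9 → wrap carry → 0x36FA
  0x36FA + 0x2B5E = 0x06258
One's-complement sum = 0x6258.
Checksum = ~0x6258 & 0xFFFF = 0x9DA7.

9DA7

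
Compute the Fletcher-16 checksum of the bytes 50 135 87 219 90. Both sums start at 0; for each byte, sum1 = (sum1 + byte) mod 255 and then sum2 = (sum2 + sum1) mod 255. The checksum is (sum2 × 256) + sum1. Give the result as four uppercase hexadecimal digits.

3147

Running sums (mod 255):
  after byte 0 (50): sum1=50, sum2=50
  after byte 1 (135): sum1=185, sum2=235
  after byte 2 (87): sum1=17, sum2=252
  after byte 3 (219): sum1=236, sum2=233
  after byte 4 (90): sum1=71, sum2=49
Checksum = sum2·256 + sum1 = 49·256 + 71 = 12615 = 0x3147.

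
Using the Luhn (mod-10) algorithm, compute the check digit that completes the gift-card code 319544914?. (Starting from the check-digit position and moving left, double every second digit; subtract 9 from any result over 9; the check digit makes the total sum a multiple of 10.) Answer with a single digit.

Partial digits right→left: 4 1 9 4 4 5 9 1 3
Double every second digit counting from the check-digit position (so the 1st, 3rd, 5th, ... of the partial from the right).
  doubled (with −9 where >9): 8 9 8 9 6 → sum 40
  kept as-is: 1 4 5 1 → sum 11
Total = 40 + 11 = 51.
Check digit = (10 − (51 mod 10)) mod 10 = 9.

9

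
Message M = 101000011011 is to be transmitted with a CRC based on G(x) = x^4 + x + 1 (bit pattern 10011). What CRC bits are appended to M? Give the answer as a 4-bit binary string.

Append 4 zeros: 1010000110110000. Divide by 10011 (XOR where the leading bit is 1):
  pos 0: 10100 XOR 10011 = 00111
  pos 2: 11100 XOR 10011 = 01111
  pos 3: 11111 XOR 10011 = 01100
  pos 4: 11001 XOR 10011 = 01010
  pos 5: 10100 XOR 10011 = 00111
  pos 7: 11111 XOR 10011 = 01100
  pos 8: 11000 XOR 10011 = 01011
  pos 9: 10110 XOR 10011 = 00101
  pos 11: 10100 XOR 10011 = 00111
Remainder (last 4 bits) = 0111. This is the CRC / FCS.

0111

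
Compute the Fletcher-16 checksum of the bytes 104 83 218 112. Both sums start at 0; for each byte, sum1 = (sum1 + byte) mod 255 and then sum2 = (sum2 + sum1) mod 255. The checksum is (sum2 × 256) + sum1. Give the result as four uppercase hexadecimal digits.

Running sums (mod 255):
  after byte 0 (104): sum1=104, sum2=104
  after byte 1 (83): sum1=187, sum2=36
  after byte 2 (218): sum1=150, sum2=186
  after byte 3 (112): sum1=7, sum2=193
Checksum = sum2·256 + sum1 = 193·256 + 7 = 49415 = 0xC107.

C107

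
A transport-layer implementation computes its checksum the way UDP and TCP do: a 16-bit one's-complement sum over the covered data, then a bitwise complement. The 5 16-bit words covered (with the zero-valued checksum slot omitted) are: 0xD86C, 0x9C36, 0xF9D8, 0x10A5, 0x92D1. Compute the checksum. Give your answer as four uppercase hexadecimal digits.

One's-complement addition (fold any carry out of bit 15 back into bit 0):
  0xD86C + 0x9C36 = 0x174A2 → wrap carry → 0x74A3
  0x74A3 + 0xF9D8 = 0x16E7B → wrap carry → 0x6E7C
  0x6E7C + 0x10A5 = 0x07F21
  0x7F21 + 0x92D1 = 0x111F2 → wrap carry → 0x11F3
One's-complement sum = 0x11F3.
Checksum = ~0x11F3 & 0xFFFF = 0xEE0C.

EE0C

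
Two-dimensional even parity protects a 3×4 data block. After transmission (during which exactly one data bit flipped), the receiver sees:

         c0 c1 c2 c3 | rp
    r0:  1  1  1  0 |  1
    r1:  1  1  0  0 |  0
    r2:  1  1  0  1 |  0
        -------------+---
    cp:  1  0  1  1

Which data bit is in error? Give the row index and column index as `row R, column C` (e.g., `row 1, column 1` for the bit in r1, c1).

row 2, column 1

Recompute each row's even parity and compare to rp:
  r0: data parity 1, sent rp 1 → ok
  r1: data parity 0, sent rp 0 → ok
  r2: data parity 1, sent rp 0 → mismatch
Recompute each column's even parity and compare to cp:
  c0: data parity 1, sent cp 1 → ok
  c1: data parity 1, sent cp 0 → mismatch
  c2: data parity 1, sent cp 1 → ok
  c3: data parity 1, sent cp 1 → ok
Exactly one row (r2) and one column (c1) fail → the flipped bit is at their intersection.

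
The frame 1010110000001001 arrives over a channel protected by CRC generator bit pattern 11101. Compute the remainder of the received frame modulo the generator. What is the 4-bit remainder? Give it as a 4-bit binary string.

Modulo-2 division of 1010110000001001 by 11101:
  pos 0: 10101 XOR 11101 = 01000
  pos 1: 10001 XOR 11101 = 01100
  pos 2: 11000 XOR 11101 = 00101
  pos 4: 10100 XOR 11101 = 01001
  pos 5: 10010 XOR 11101 = 01111
  pos 6: 11110 XOR 11101 = 00011
  pos 9: 11010 XOR 11101 = 00111
  pos 11: 11101 XOR 11101 = 00000
Remainder = 0000 (zero — the frame passes the CRC check).

0000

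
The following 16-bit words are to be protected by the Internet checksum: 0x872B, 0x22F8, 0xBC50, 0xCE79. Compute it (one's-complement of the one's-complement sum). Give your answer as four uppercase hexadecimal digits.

One's-complement addition (fold any carry out of bit 15 back into bit 0):
  0x872B + 0x22F8 = 0x0AA23
  0xAA23 + 0xBC50 = 0x16673 → wrap carry → 0x6674
  0x6674 + 0xCE79 = 0x134ED → wrap carry → 0x34EE
One's-complement sum = 0x34EE.
Checksum = ~0x34EE & 0xFFFF = 0xCB11.

CB11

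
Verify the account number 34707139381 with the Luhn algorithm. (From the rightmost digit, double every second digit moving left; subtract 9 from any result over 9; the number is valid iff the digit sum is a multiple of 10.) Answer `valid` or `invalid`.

valid

From the right, keep odd positions and double even positions (subtract 9 from any doubled value over 9):
  doubled (positions 2,4,...): 7 9 2 0 8 → sum 26
  kept (positions 1,3,...): 1 3 3 7 7 3 → sum 24
Total = 50.
50 mod 10 = 0, so the number is valid.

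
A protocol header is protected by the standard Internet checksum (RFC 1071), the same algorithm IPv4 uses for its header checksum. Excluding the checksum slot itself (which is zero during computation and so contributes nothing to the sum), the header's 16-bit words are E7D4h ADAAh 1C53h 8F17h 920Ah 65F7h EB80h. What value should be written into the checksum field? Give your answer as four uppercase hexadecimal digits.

One's-complement addition (fold any carry out of bit 15 back into bit 0):
  0xE7D4 + 0xADAA = 0x1957E → wrap carry → 0x957F
  0x957F + 0x1C53 = 0x0B1D2
  0xB1D2 + 0x8F17 = 0x140E9 → wrap carry → 0x40EA
  0x40EA + 0x920A = 0x0D2F4
  0xD2F4 + 0x65F7 = 0x138EB → wrap carry → 0x38EC
  0x38EC + 0xEB80 = 0x1246C → wrap carry → 0x246D
One's-complement sum = 0x246D.
Checksum = ~0x246D & 0xFFFF = 0xDB92.

DB92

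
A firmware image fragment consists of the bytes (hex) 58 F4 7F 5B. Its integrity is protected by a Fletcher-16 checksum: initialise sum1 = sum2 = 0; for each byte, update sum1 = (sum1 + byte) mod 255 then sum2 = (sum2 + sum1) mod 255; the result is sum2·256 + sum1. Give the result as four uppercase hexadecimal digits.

Running sums (mod 255):
  after byte 0 (58): sum1=88, sum2=88
  after byte 1 (F4): sum1=77, sum2=165
  after byte 2 (7F): sum1=204, sum2=114
  after byte 3 (5B): sum1=40, sum2=154
Checksum = sum2·256 + sum1 = 154·256 + 40 = 39464 = 0x9A28.

9A28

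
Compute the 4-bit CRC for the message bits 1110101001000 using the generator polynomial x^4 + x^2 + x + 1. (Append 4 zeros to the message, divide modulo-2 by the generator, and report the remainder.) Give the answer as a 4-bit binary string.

Append 4 zeros: 11101010010000000. Divide by 10111 (XOR where the leading bit is 1):
  pos 0: 11101 XOR 10111 = 01010
  pos 1: 10100 XOR 10111 = 00011
  pos 4: 11100 XOR 10111 = 01011
  pos 5: 10111 XOR 10111 = 00000
Remainder (last 4 bits) = 0000. This is the CRC / FCS.

0000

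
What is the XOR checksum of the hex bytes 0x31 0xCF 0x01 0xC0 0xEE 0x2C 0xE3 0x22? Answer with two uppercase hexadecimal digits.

XOR the bytes together:
  start with 0x31
  0x31 ⊕ 0xCF = 0xFE
  0xFE ⊕ 0x01 = 0xFF
  0xFF ⊕ 0xC0 = 0x3F
  0x3F ⊕ 0xEE = 0xD1
  0xD1 ⊕ 0x2C = 0xFD
  0xFD ⊕ 0xE3 = 0x1E
  0x1E ⊕ 0x22 = 0x3C

3C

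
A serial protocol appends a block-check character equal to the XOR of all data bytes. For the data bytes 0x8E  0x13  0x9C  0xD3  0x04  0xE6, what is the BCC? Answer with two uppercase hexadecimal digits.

30

XOR the bytes together:
  start with 0x8E
  0x8E ⊕ 0x13 = 0x9D
  0x9D ⊕ 0x9C = 0x01
  0x01 ⊕ 0xD3 = 0xD2
  0xD2 ⊕ 0x04 = 0xD6
  0xD6 ⊕ 0xE6 = 0x30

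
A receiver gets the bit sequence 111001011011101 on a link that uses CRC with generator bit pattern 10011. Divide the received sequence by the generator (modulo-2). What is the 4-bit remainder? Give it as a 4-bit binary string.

1000

Modulo-2 division of 111001011011101 by 10011:
  pos 0: 11100 XOR 10011 = 01111
  pos 1: 11111 XOR 10011 = 01100
  pos 2: 11000 XOR 10011 = 01011
  pos 3: 10111 XOR 10011 = 00100
  pos 5: 10010 XOR 10011 = 00001
  pos 9: 11110 XOR 10011 = 01101
  pos 10: 11011 XOR 10011 = 01000
Remainder = 1000 (nonzero — an error is detected).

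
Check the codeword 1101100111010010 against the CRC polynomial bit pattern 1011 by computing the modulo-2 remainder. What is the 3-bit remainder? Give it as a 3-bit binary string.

Modulo-2 division of 1101100111010010 by 1011:
  pos 0: 1101 XOR 1011 = 0110
  pos 1: 1101 XOR 1011 = 0110
  pos 2: 1100 XOR 1011 = 0111
  pos 3: 1110 XOR 1011 = 0101
  pos 4: 1011 XOR 1011 = 0000
  pos 8: 1101 XOR 1011 = 0110
  pos 9: 1100 XOR 1011 = 0111
  pos 10: 1110 XOR 1011 = 0101
  pos 11: 1011 XOR 1011 = 0000
Remainder = 000 (zero — the frame passes the CRC check).

000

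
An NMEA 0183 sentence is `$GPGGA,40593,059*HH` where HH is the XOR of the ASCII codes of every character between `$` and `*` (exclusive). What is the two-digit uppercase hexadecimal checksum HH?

51

XOR the ASCII codes of the payload characters:
  'G' = 0x47 → acc = 0x47
  'P' = 0x50 → acc = 0x17
  'G' = 0x47 → acc = 0x50
  'G' = 0x47 → acc = 0x17
  'A' = 0x41 → acc = 0x56
  ',' = 0x2C → acc = 0x7A
  '4' = 0x34 → acc = 0x4E
  '0' = 0x30 → acc = 0x7E
  '5' = 0x35 → acc = 0x4B
  '9' = 0x39 → acc = 0x72
  '3' = 0x33 → acc = 0x41
  ',' = 0x2C → acc = 0x6D
  '0' = 0x30 → acc = 0x5D
  '5' = 0x35 → acc = 0x68
  '9' = 0x39 → acc = 0x51
Checksum = 0x51.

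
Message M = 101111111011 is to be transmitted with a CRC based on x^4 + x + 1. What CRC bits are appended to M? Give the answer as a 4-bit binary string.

1011

Append 4 zeros: 1011111110110000. Divide by 10011 (XOR where the leading bit is 1):
  pos 0: 10111 XOR 10011 = 00100
  pos 2: 10011 XOR 10011 = 00000
  pos 7: 11011 XOR 10011 = 01000
  pos 8: 10000 XOR 10011 = 00011
  pos 11: 11000 XOR 10011 = 01011
Remainder (last 4 bits) = 1011. This is the CRC / FCS.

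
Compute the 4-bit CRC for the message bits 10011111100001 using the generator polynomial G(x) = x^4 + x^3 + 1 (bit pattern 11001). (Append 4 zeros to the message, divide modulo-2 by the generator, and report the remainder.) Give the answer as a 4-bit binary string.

Append 4 zeros: 100111111000010000. Divide by 11001 (XOR where the leading bit is 1):
  pos 0: 10011 XOR 11001 = 01010
  pos 1: 10101 XOR 11001 = 01100
  pos 2: 11001 XOR 11001 = 00000
  pos 7: 11000 XOR 11001 = 00001
  pos 11: 10100 XOR 11001 = 01101
  pos 12: 11010 XOR 11001 = 00011
Remainder (last 4 bits) = 0110. This is the CRC / FCS.

0110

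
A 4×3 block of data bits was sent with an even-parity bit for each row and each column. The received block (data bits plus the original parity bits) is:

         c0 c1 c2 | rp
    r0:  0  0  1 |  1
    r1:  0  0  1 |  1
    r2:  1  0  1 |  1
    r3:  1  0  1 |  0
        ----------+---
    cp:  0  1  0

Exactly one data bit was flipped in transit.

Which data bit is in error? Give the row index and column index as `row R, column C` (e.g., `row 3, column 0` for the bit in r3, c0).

Recompute each row's even parity and compare to rp:
  r0: data parity 1, sent rp 1 → ok
  r1: data parity 1, sent rp 1 → ok
  r2: data parity 0, sent rp 1 → mismatch
  r3: data parity 0, sent rp 0 → ok
Recompute each column's even parity and compare to cp:
  c0: data parity 0, sent cp 0 → ok
  c1: data parity 0, sent cp 1 → mismatch
  c2: data parity 0, sent cp 0 → ok
Exactly one row (r2) and one column (c1) fail → the flipped bit is at their intersection.

row 2, column 1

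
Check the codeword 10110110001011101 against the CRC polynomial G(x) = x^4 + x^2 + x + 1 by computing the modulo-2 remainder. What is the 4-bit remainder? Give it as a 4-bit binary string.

0000

Modulo-2 division of 10110110001011101 by 10111:
  pos 0: 10110 XOR 10111 = 00001
  pos 4: 11100 XOR 10111 = 01011
  pos 5: 10110 XOR 10111 = 00001
  pos 9: 11011 XOR 10111 = 01100
  pos 10: 11001 XOR 10111 = 01110
  pos 11: 11100 XOR 10111 = 01011
  pos 12: 10111 XOR 10111 = 00000
Remainder = 0000 (zero — the frame passes the CRC check).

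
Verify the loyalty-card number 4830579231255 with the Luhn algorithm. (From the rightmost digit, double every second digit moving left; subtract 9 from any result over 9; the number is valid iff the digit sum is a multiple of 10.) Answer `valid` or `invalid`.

valid

From the right, keep odd positions and double even positions (subtract 9 from any doubled value over 9):
  doubled (positions 2,4,...): 1 2 4 5 0 7 → sum 19
  kept (positions 1,3,...): 5 2 3 9 5 3 4 → sum 31
Total = 50.
50 mod 10 = 0, so the number is valid.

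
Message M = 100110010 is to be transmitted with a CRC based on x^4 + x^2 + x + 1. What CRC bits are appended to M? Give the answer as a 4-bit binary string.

Append 4 zeros: 1001100100000. Divide by 10111 (XOR where the leading bit is 1):
  pos 0: 10011 XOR 10111 = 00100
  pos 2: 10000 XOR 10111 = 00111
  pos 4: 11110 XOR 10111 = 01001
  pos 5: 10010 XOR 10111 = 00101
  pos 7: 10100 XOR 10111 = 00011
Remainder (last 4 bits) = 0110. This is the CRC / FCS.

0110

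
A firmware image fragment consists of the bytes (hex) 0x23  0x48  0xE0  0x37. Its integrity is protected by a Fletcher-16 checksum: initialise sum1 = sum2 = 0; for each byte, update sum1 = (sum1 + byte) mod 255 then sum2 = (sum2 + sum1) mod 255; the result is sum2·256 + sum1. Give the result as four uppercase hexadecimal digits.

Running sums (mod 255):
  after byte 0 (0x23): sum1=35, sum2=35
  after byte 1 (0x48): sum1=107, sum2=142
  after byte 2 (0xE0): sum1=76, sum2=218
  after byte 3 (0x37): sum1=131, sum2=94
Checksum = sum2·256 + sum1 = 94·256 + 131 = 24195 = 0x5E83.

5E83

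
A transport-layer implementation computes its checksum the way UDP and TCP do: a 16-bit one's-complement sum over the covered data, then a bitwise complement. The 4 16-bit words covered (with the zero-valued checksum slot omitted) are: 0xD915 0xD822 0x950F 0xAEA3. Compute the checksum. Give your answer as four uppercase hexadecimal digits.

One's-complement addition (fold any carry out of bit 15 back into bit 0):
  0xD915 + 0xD822 = 0x1B137 → wrap carry → 0xB138
  0xB138 + 0x950F = 0x14647 → wrap carry → 0x4648
  0x4648 + 0xAEA3 = 0x0F4EB
One's-complement sum = 0xF4EB.
Checksum = ~0xF4EB & 0xFFFF = 0x0B14.

0B14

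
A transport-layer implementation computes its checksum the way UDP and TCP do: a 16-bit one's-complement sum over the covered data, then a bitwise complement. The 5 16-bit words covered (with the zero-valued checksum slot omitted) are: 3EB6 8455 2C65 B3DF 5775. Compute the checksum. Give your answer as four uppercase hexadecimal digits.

One's-complement addition (fold any carry out of bit 15 back into bit 0):
  0x3EB6 + 0x8455 = 0x0C30B
  0xC30B + 0x2C65 = 0x0EF70
  0xEF70 + 0xB3DF = 0x1A34F → wrap carry → 0xA350
  0xA350 + 0x5775 = 0x0FAC5
One's-complement sum = 0xFAC5.
Checksum = ~0xFAC5 & 0xFFFF = 0x053A.

053A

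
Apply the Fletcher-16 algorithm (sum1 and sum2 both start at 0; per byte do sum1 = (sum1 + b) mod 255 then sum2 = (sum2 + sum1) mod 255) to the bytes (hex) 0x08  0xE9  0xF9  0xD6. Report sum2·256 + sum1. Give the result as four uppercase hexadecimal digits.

A8C2

Running sums (mod 255):
  after byte 0 (0x08): sum1=8, sum2=8
  after byte 1 (0xE9): sum1=241, sum2=249
  after byte 2 (0xF9): sum1=235, sum2=229
  after byte 3 (0xD6): sum1=194, sum2=168
Checksum = sum2·256 + sum1 = 168·256 + 194 = 43202 = 0xA8C2.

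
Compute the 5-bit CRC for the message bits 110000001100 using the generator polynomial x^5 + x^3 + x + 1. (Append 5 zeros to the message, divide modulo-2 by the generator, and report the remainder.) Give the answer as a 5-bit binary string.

Append 5 zeros: 11000000110000000. Divide by 101011 (XOR where the leading bit is 1):
  pos 0: 110000 XOR 101011 = 011011
  pos 1: 110110 XOR 101011 = 011101
  pos 2: 111010 XOR 101011 = 010001
  pos 3: 100011 XOR 101011 = 001000
  pos 5: 100010 XOR 101011 = 001001
  pos 7: 100100 XOR 101011 = 001111
  pos 9: 111100 XOR 101011 = 010111
  pos 10: 101110 XOR 101011 = 000101
Remainder (last 5 bits) = 01010. This is the CRC / FCS.

01010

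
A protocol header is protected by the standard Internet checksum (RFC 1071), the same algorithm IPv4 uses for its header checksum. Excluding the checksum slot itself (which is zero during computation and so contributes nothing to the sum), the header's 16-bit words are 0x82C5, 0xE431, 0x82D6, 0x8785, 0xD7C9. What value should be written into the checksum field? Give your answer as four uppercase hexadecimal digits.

One's-complement addition (fold any carry out of bit 15 back into bit 0):
  0x82C5 + 0xE431 = 0x166F6 → wrap carry → 0x66F7
  0x66F7 + 0x82D6 = 0x0E9CD
  0xE9CD + 0x8785 = 0x17152 → wrap carry → 0x7153
  0x7153 + 0xD7C9 = 0x1491C → wrap carry → 0x491D
One's-complement sum = 0x491D.
Checksum = ~0x491D & 0xFFFF = 0xB6E2.

B6E2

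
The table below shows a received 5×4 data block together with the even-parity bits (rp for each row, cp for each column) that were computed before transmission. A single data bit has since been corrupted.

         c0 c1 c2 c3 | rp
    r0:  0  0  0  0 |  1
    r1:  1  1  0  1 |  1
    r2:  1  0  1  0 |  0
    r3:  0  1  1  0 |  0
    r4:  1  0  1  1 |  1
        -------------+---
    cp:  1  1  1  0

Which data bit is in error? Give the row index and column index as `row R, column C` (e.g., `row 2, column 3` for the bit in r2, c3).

row 0, column 1

Recompute each row's even parity and compare to rp:
  r0: data parity 0, sent rp 1 → mismatch
  r1: data parity 1, sent rp 1 → ok
  r2: data parity 0, sent rp 0 → ok
  r3: data parity 0, sent rp 0 → ok
  r4: data parity 1, sent rp 1 → ok
Recompute each column's even parity and compare to cp:
  c0: data parity 1, sent cp 1 → ok
  c1: data parity 0, sent cp 1 → mismatch
  c2: data parity 1, sent cp 1 → ok
  c3: data parity 0, sent cp 0 → ok
Exactly one row (r0) and one column (c1) fail → the flipped bit is at their intersection.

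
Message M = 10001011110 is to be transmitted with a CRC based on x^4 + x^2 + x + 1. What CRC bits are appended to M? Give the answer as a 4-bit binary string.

Append 4 zeros: 100010111100000. Divide by 10111 (XOR where the leading bit is 1):
  pos 0: 10001 XOR 10111 = 00110
  pos 2: 11001 XOR 10111 = 01110
  pos 3: 11101 XOR 10111 = 01010
  pos 4: 10101 XOR 10111 = 00010
  pos 7: 10100 XOR 10111 = 00011
  pos 10: 11000 XOR 10111 = 01111
Remainder (last 4 bits) = 1111. This is the CRC / FCS.

1111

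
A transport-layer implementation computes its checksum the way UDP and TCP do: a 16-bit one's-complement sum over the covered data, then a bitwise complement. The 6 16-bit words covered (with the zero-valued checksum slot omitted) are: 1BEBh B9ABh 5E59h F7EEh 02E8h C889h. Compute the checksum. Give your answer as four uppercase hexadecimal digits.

08AF

One's-complement addition (fold any carry out of bit 15 back into bit 0):
  0x1BEB + 0xB9AB = 0x0D596
  0xD596 + 0x5E59 = 0x133EF → wrap carry → 0x33F0
  0x33F0 + 0xF7EE = 0x12BDE → wrap carry → 0x2BDF
  0x2BDF + 0x02E8 = 0x02EC7
  0x2EC7 + 0xC889 = 0x0F750
One's-complement sum = 0xF750.
Checksum = ~0xF750 & 0xFFFF = 0x08AF.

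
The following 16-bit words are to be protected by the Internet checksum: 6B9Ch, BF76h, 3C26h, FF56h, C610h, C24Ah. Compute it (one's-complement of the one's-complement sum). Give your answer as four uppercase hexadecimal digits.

One's-complement addition (fold any carry out of bit 15 back into bit 0):
  0x6B9C + 0xBF76 = 0x12B12 → wrap carry → 0x2B13
  0x2B13 + 0x3C26 = 0x06739
  0x6739 + 0xFF56 = 0x1668F → wrap carry → 0x6690
  0x6690 + 0xC610 = 0x12CA0 → wrap carry → 0x2CA1
  0x2CA1 + 0xC24A = 0x0EEEB
One's-complement sum = 0xEEEB.
Checksum = ~0xEEEB & 0xFFFF = 0x1114.

1114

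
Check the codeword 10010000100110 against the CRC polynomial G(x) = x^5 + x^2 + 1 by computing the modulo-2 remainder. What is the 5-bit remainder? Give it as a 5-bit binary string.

Modulo-2 division of 10010000100110 by 100101:
  pos 0: 100100 XOR 100101 = 000001
  pos 5: 100100 XOR 100101 = 000001
Remainder = 01110 (nonzero — an error is detected).

01110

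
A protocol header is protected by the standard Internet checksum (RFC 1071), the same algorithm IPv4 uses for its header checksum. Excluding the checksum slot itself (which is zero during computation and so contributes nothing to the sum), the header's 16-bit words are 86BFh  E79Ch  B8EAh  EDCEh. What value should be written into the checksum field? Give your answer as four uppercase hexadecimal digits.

One's-complement addition (fold any carry out of bit 15 back into bit 0):
  0x86BF + 0xE79C = 0x16E5B → wrap carry → 0x6E5C
  0x6E5C + 0xB8EA = 0x12746 → wrap carry → 0x2747
  0x2747 + 0xEDCE = 0x11515 → wrap carry → 0x1516
One's-complement sum = 0x1516.
Checksum = ~0x1516 & 0xFFFF = 0xEAE9.

EAE9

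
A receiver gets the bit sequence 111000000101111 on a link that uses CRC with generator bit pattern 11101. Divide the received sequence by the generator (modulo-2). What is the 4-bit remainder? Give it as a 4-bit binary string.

Modulo-2 division of 111000000101111 by 11101:
  pos 0: 11100 XOR 11101 = 00001
  pos 4: 10000 XOR 11101 = 01101
  pos 5: 11011 XOR 11101 = 00110
  pos 7: 11001 XOR 11101 = 00100
  pos 9: 10011 XOR 11101 = 01110
  pos 10: 11101 XOR 11101 = 00000
Remainder = 0000 (zero — the frame passes the CRC check).

0000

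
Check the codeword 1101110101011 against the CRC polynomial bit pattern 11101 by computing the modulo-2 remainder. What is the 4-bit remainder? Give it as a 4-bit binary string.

Modulo-2 division of 1101110101011 by 11101:
  pos 0: 11011 XOR 11101 = 00110
  pos 2: 11010 XOR 11101 = 00111
  pos 4: 11110 XOR 11101 = 00011
  pos 7: 11101 XOR 11101 = 00000
Remainder = 0001 (nonzero — an error is detected).

0001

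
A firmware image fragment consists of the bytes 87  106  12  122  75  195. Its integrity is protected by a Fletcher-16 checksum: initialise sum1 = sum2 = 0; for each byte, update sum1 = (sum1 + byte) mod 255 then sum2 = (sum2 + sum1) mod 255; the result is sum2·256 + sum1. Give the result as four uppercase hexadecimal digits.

Running sums (mod 255):
  after byte 0 (87): sum1=87, sum2=87
  after byte 1 (106): sum1=193, sum2=25
  after byte 2 (12): sum1=205, sum2=230
  after byte 3 (122): sum1=72, sum2=47
  after byte 4 (75): sum1=147, sum2=194
  after byte 5 (195): sum1=87, sum2=26
Checksum = sum2·256 + sum1 = 26·256 + 87 = 6743 = 0x1A57.

1A57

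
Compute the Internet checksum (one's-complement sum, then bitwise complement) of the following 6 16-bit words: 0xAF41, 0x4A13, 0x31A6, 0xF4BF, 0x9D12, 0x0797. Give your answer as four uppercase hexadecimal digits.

3B9B

One's-complement addition (fold any carry out of bit 15 back into bit 0):
  0xAF41 + 0x4A13 = 0x0F954
  0xF954 + 0x31A6 = 0x12AFA → wrap carry → 0x2AFB
  0x2AFB + 0xF4BF = 0x11FBA → wrap carry → 0x1FBB
  0x1FBB + 0x9D12 = 0x0BCCD
  0xBCCD + 0x0797 = 0x0C464
One's-complement sum = 0xC464.
Checksum = ~0xC464 & 0xFFFF = 0x3B9B.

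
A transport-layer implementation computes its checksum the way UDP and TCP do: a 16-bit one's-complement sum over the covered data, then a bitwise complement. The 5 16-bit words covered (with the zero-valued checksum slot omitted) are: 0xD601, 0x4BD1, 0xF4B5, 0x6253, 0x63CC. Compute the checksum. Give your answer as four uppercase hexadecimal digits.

One's-complement addition (fold any carry out of bit 15 back into bit 0):
  0xD601 + 0x4BD1 = 0x121D2 → wrap carry → 0x21D3
  0x21D3 + 0xF4B5 = 0x11688 → wrap carry → 0x1689
  0x1689 + 0x6253 = 0x078DC
  0x78DC + 0x63CC = 0x0DCA8
One's-complement sum = 0xDCA8.
Checksum = ~0xDCA8 & 0xFFFF = 0x2357.

2357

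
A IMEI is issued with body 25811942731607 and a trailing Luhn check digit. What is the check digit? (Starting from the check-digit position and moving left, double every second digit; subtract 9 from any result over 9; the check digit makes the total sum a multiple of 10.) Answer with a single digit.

7

Partial digits right→left: 7 0 6 1 3 7 2 4 9 1 1 8 5 2
Double every second digit counting from the check-digit position (so the 1st, 3rd, 5th, ... of the partial from the right).
  doubled (with −9 where >9): 5 3 6 4 9 2 1 → sum 30
  kept as-is: 0 1 7 4 1 8 2 → sum 23
Total = 30 + 23 = 53.
Check digit = (10 − (53 mod 10)) mod 10 = 7.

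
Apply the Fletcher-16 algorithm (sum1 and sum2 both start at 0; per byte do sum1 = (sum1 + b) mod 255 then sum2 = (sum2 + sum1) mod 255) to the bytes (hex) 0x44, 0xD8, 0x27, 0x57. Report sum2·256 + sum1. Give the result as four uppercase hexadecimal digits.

Running sums (mod 255):
  after byte 0 (0x44): sum1=68, sum2=68
  after byte 1 (0xD8): sum1=29, sum2=97
  after byte 2 (0x27): sum1=68, sum2=165
  after byte 3 (0x57): sum1=155, sum2=65
Checksum = sum2·256 + sum1 = 65·256 + 155 = 16795 = 0x419B.

419B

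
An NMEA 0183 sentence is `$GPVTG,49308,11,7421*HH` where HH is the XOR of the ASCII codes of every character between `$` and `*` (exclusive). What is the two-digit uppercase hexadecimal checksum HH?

XOR the ASCII codes of the payload characters:
  'G' = 0x47 → acc = 0x47
  'P' = 0x50 → acc = 0x17
  'V' = 0x56 → acc = 0x41
  'T' = 0x54 → acc = 0x15
  'G' = 0x47 → acc = 0x52
  ',' = 0x2C → acc = 0x7E
  '4' = 0x34 → acc = 0x4A
  '9' = 0x39 → acc = 0x73
  '3' = 0x33 → acc = 0x40
  '0' = 0x30 → acc = 0x70
  '8' = 0x38 → acc = 0x48
  ',' = 0x2C → acc = 0x64
  '1' = 0x31 → acc = 0x55
  '1' = 0x31 → acc = 0x64
  ',' = 0x2C → acc = 0x48
  '7' = 0x37 → acc = 0x7F
  '4' = 0x34 → acc = 0x4B
  '2' = 0x32 → acc = 0x79
  '1' = 0x31 → acc = 0x48
Checksum = 0x48.

48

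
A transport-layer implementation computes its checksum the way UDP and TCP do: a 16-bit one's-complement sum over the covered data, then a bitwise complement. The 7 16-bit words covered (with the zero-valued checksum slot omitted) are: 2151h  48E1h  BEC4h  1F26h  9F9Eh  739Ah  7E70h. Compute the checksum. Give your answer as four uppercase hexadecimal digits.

2639

One's-complement addition (fold any carry out of bit 15 back into bit 0):
  0x2151 + 0x48E1 = 0x06A32
  0x6A32 + 0xBEC4 = 0x128F6 → wrap carry → 0x28F7
  0x28F7 + 0x1F26 = 0x0481D
  0x481D + 0x9F9E = 0x0E7BB
  0xE7BB + 0x739A = 0x15B55 → wrap carry → 0x5B56
  0x5B56 + 0x7E70 = 0x0D9C6
One's-complement sum = 0xD9C6.
Checksum = ~0xD9C6 & 0xFFFF = 0x2639.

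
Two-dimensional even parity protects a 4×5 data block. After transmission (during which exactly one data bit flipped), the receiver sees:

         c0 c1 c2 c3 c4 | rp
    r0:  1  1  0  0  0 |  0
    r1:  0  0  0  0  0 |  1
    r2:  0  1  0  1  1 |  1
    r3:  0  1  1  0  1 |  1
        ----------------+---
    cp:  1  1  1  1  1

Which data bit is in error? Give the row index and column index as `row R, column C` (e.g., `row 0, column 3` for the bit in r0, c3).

Recompute each row's even parity and compare to rp:
  r0: data parity 0, sent rp 0 → ok
  r1: data parity 0, sent rp 1 → mismatch
  r2: data parity 1, sent rp 1 → ok
  r3: data parity 1, sent rp 1 → ok
Recompute each column's even parity and compare to cp:
  c0: data parity 1, sent cp 1 → ok
  c1: data parity 1, sent cp 1 → ok
  c2: data parity 1, sent cp 1 → ok
  c3: data parity 1, sent cp 1 → ok
  c4: data parity 0, sent cp 1 → mismatch
Exactly one row (r1) and one column (c4) fail → the flipped bit is at their intersection.

row 1, column 4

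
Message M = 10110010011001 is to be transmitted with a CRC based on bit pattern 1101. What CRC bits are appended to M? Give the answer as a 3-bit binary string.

Append 3 zeros: 10110010011001000. Divide by 1101 (XOR where the leading bit is 1):
  pos 0: 1011 XOR 1101 = 0110
  pos 1: 1100 XOR 1101 = 0001
  pos 4: 1010 XOR 1101 = 0111
  pos 5: 1110 XOR 1101 = 0011
  pos 7: 1111 XOR 1101 = 0010
  pos 9: 1000 XOR 1101 = 0101
  pos 10: 1011 XOR 1101 = 0110
  pos 11: 1100 XOR 1101 = 0001
Remainder (last 3 bits) = 100. This is the CRC / FCS.

100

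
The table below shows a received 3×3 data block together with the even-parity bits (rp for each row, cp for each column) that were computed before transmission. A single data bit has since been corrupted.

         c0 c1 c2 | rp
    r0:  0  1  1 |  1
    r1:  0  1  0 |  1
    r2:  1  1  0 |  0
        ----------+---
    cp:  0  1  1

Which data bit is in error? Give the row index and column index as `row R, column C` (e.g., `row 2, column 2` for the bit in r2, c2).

Recompute each row's even parity and compare to rp:
  r0: data parity 0, sent rp 1 → mismatch
  r1: data parity 1, sent rp 1 → ok
  r2: data parity 0, sent rp 0 → ok
Recompute each column's even parity and compare to cp:
  c0: data parity 1, sent cp 0 → mismatch
  c1: data parity 1, sent cp 1 → ok
  c2: data parity 1, sent cp 1 → ok
Exactly one row (r0) and one column (c0) fail → the flipped bit is at their intersection.

row 0, column 0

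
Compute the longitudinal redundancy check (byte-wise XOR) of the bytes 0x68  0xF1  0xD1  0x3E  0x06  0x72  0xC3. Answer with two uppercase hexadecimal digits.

XOR the bytes together:
  start with 0x68
  0x68 ⊕ 0xF1 = 0x99
  0x99 ⊕ 0xD1 = 0x48
  0x48 ⊕ 0x3E = 0x76
  0x76 ⊕ 0x06 = 0x70
  0x70 ⊕ 0x72 = 0x02
  0x02 ⊕ 0xC3 = 0xC1

C1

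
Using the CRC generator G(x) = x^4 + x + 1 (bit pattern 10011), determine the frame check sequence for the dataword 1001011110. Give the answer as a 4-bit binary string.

1110

Append 4 zeros: 10010111100000. Divide by 10011 (XOR where the leading bit is 1):
  pos 0: 10010 XOR 10011 = 00001
  pos 4: 11111 XOR 10011 = 01100
  pos 5: 11000 XOR 10011 = 01011
  pos 6: 10110 XOR 10011 = 00101
  pos 8: 10100 XOR 10011 = 00111
Remainder (last 4 bits) = 1110. This is the CRC / FCS.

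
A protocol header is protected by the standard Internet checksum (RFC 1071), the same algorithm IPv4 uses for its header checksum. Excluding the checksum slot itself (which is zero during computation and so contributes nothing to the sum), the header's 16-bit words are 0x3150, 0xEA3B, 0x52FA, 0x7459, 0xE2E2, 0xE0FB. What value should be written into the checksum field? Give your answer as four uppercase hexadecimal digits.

One's-complement addition (fold any carry out of bit 15 back into bit 0):
  0x3150 + 0xEA3B = 0x11B8B → wrap carry → 0x1B8C
  0x1B8C + 0x52FA = 0x06E86
  0x6E86 + 0x7459 = 0x0E2DF
  0xE2DF + 0xE2E2 = 0x1C5C1 → wrap carry → 0xC5C2
  0xC5C2 + 0xE0FB = 0x1A6BD → wrap carry → 0xA6BE
One's-complement sum = 0xA6BE.
Checksum = ~0xA6BE & 0xFFFF = 0x5941.

5941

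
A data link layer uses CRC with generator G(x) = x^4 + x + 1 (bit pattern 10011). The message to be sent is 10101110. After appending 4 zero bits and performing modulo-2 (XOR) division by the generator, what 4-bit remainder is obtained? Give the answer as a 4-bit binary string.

Append 4 zeros: 101011100000. Divide by 10011 (XOR where the leading bit is 1):
  pos 0: 10101 XOR 10011 = 00110
  pos 2: 11011 XOR 10011 = 01000
  pos 3: 10000 XOR 10011 = 00011
  pos 6: 11000 XOR 10011 = 01011
  pos 7: 10110 XOR 10011 = 00101
Remainder (last 4 bits) = 0101. This is the CRC / FCS.

0101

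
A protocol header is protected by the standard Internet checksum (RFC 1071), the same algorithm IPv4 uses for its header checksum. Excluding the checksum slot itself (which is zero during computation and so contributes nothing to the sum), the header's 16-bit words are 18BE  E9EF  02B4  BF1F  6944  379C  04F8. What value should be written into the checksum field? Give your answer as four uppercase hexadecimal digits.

95A5

One's-complement addition (fold any carry out of bit 15 back into bit 0):
  0x18BE + 0xE9EF = 0x102AD → wrap carry → 0x02AE
  0x02AE + 0x02B4 = 0x00562
  0x0562 + 0xBF1F = 0x0C481
  0xC481 + 0x6944 = 0x12DC5 → wrap carry → 0x2DC6
  0x2DC6 + 0x379C = 0x06562
  0x6562 + 0x04F8 = 0x06A5A
One's-complement sum = 0x6A5A.
Checksum = ~0x6A5A & 0xFFFF = 0x95A5.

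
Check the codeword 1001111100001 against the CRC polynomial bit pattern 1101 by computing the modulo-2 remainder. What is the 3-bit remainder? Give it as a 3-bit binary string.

000

Modulo-2 division of 1001111100001 by 1101:
  pos 0: 1001 XOR 1101 = 0100
  pos 1: 1001 XOR 1101 = 0100
  pos 2: 1001 XOR 1101 = 0100
  pos 3: 1001 XOR 1101 = 0100
  pos 4: 1001 XOR 1101 = 0100
  pos 5: 1000 XOR 1101 = 0101
  pos 6: 1010 XOR 1101 = 0111
  pos 7: 1110 XOR 1101 = 0011
  pos 9: 1101 XOR 1101 = 0000
Remainder = 000 (zero — the frame passes the CRC check).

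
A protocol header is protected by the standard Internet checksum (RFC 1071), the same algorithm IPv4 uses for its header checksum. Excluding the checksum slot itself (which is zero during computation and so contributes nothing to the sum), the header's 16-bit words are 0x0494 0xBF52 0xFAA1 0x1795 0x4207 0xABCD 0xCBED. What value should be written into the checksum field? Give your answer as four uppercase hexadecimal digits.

One's-complement addition (fold any carry out of bit 15 back into bit 0):
  0x0494 + 0xBF52 = 0x0C3E6
  0xC3E6 + 0xFAA1 = 0x1BE87 → wrap carry → 0xBE88
  0xBE88 + 0x1795 = 0x0D61D
  0xD61D + 0x4207 = 0x11824 → wrap carry → 0x1825
  0x1825 + 0xABCD = 0x0C3F2
  0xC3F2 + 0xCBED = 0x18FDF → wrap carry → 0x8FE0
One's-complement sum = 0x8FE0.
Checksum = ~0x8FE0 & 0xFFFF = 0x701F.

701F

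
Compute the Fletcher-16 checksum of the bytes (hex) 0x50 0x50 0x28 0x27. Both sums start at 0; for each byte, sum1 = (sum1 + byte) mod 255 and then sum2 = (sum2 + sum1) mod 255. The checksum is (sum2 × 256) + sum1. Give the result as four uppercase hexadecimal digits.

Running sums (mod 255):
  after byte 0 (0x50): sum1=80, sum2=80
  after byte 1 (0x50): sum1=160, sum2=240
  after byte 2 (0x28): sum1=200, sum2=185
  after byte 3 (0x27): sum1=239, sum2=169
Checksum = sum2·256 + sum1 = 169·256 + 239 = 43503 = 0xA9EF.

A9EF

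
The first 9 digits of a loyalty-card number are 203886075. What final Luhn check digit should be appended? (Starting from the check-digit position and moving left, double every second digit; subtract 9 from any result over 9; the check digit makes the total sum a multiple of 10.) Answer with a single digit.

1

Partial digits right→left: 5 7 0 6 8 8 3 0 2
Double every second digit counting from the check-digit position (so the 1st, 3rd, 5th, ... of the partial from the right).
  doubled (with −9 where >9): 1 0 7 6 4 → sum 18
  kept as-is: 7 6 8 0 → sum 21
Total = 18 + 21 = 39.
Check digit = (10 − (39 mod 10)) mod 10 = 1.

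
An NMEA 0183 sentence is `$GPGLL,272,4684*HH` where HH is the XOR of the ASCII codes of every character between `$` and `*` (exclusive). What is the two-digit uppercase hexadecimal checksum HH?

XOR the ASCII codes of the payload characters:
  'G' = 0x47 → acc = 0x47
  'P' = 0x50 → acc = 0x17
  'G' = 0x47 → acc = 0x50
  'L' = 0x4C → acc = 0x1C
  'L' = 0x4C → acc = 0x50
  ',' = 0x2C → acc = 0x7C
  '2' = 0x32 → acc = 0x4E
  '7' = 0x37 → acc = 0x79
  '2' = 0x32 → acc = 0x4B
  ',' = 0x2C → acc = 0x67
  '4' = 0x34 → acc = 0x53
  '6' = 0x36 → acc = 0x65
  '8' = 0x38 → acc = 0x5D
  '4' = 0x34 → acc = 0x69
Checksum = 0x69.

69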